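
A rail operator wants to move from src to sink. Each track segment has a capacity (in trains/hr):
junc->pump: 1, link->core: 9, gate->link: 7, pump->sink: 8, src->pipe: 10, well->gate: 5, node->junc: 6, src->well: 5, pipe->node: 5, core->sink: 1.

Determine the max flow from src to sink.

Augment src->pipe->node->junc->pump->sink: bottleneck 1. Total 1.
Augment src->well->gate->link->core->sink: bottleneck 1. Total 2.
No augmenting path remains in the residual graph.

2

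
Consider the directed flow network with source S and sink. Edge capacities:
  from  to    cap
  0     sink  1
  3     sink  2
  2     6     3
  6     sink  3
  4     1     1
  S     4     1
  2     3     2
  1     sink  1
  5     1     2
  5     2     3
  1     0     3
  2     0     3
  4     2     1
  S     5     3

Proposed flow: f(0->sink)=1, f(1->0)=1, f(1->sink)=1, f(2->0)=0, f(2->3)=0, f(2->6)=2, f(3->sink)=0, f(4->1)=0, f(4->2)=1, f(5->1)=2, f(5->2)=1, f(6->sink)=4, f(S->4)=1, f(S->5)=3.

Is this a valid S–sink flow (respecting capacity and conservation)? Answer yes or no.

No

Capacity violated on 6->sink: flow 4 > capacity 3.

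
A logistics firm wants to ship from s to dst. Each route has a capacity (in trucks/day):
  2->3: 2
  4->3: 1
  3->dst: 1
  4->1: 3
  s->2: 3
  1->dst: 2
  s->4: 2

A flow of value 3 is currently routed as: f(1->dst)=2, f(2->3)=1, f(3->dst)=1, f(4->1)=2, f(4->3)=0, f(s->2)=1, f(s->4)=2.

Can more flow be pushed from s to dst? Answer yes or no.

No

Residual reachable from s: {2, 3, s}; dst is not reachable.
Saturated cut: s->4, 3->dst with total capacity 3 = current flow value. Flow is maximum.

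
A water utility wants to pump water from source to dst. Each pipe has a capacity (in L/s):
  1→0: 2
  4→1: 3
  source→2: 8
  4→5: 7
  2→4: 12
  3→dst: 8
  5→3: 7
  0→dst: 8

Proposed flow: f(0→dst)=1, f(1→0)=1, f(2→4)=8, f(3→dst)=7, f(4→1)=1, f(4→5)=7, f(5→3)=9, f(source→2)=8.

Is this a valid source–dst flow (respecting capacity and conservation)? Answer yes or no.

No

Capacity violated on 5→3: flow 9 > capacity 7.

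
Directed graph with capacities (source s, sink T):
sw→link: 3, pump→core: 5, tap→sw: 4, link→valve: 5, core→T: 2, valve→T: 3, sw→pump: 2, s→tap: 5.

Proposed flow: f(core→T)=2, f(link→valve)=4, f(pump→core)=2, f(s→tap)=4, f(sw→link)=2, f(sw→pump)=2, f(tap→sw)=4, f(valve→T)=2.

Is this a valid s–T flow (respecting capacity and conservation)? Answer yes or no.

Conservation fails at link: inflow 2 ≠ outflow 4.

No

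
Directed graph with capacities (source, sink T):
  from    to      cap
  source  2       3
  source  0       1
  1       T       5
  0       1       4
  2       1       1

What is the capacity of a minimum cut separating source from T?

Max flow = 2 (via 2 augmenting paths).
In the residual at optimum, the set reachable from source is {2, source}.
Cut edges: source→0 (cap 1), 2→1 (cap 1). Sum = 2.

2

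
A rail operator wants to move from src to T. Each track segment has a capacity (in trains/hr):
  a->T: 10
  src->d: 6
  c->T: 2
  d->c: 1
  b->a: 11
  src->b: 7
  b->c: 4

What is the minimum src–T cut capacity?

Max flow = 8 (via 2 augmenting paths).
In the residual at optimum, the set reachable from src is {d, src}.
Cut edges: src->b (cap 7), d->c (cap 1). Sum = 8.

8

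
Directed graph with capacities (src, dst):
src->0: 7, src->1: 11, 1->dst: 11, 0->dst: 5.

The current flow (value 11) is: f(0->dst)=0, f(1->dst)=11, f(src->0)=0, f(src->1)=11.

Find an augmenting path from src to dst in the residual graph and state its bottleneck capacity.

src->0->dst, bottleneck 5

Residual along src->0->dst: src->0: 7, 0->dst: 5.
Bottleneck = min = 5.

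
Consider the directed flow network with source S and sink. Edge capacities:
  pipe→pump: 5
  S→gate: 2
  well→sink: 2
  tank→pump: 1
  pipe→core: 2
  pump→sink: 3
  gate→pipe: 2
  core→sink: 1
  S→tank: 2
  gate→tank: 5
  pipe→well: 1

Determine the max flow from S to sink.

3

Augment S→tank→pump→sink: bottleneck 1. Total 1.
Augment S→gate→pipe→core→sink: bottleneck 1. Total 2.
Augment S→gate→pipe→well→sink: bottleneck 1. Total 3.
No augmenting path remains in the residual graph.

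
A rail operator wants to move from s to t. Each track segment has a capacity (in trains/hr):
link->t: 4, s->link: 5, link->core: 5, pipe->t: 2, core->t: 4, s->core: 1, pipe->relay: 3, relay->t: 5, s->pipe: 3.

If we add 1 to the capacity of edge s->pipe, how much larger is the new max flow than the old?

Original max flow = 9.
After raising cap(s->pipe), augmenting paths through that edge carry 1 more unit.
New max flow = 10. Increase = 1.

1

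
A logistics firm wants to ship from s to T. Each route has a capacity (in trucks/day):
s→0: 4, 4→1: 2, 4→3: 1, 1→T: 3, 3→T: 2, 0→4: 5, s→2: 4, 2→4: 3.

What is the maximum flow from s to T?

3

Augment s→2→4→1→T: bottleneck 2. Total 2.
Augment s→2→4→3→T: bottleneck 1. Total 3.
No augmenting path remains in the residual graph.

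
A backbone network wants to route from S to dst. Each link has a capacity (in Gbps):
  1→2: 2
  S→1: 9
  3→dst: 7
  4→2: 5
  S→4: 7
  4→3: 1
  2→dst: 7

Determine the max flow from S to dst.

8

Augment S→1→2→dst: bottleneck 2. Total 2.
Augment S→4→2→dst: bottleneck 5. Total 7.
Augment S→4→3→dst: bottleneck 1. Total 8.
No augmenting path remains in the residual graph.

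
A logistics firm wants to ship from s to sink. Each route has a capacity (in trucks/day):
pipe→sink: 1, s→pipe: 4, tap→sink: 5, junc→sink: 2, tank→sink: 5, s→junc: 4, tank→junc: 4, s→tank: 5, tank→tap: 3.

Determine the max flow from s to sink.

Augment s→pipe→sink: bottleneck 1. Total 1.
Augment s→tank→sink: bottleneck 5. Total 6.
Augment s→junc→sink: bottleneck 2. Total 8.
No augmenting path remains in the residual graph.

8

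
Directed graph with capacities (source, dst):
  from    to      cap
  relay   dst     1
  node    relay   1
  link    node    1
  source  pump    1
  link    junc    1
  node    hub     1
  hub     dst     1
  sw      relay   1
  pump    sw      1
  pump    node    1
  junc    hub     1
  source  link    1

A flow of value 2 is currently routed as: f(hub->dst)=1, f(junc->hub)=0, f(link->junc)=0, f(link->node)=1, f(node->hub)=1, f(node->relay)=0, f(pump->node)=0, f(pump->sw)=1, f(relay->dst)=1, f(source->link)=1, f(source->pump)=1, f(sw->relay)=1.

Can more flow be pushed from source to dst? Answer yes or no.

No

Residual reachable from source: {source}; dst is not reachable.
Saturated cut: source->pump, source->link with total capacity 2 = current flow value. Flow is maximum.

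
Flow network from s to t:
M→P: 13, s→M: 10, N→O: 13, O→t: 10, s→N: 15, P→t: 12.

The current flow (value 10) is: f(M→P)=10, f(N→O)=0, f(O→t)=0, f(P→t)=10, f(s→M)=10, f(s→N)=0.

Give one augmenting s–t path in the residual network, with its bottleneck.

Residual along s→N→O→t: s→N: 15, N→O: 13, O→t: 10.
Bottleneck = min = 10.

s→N→O→t, bottleneck 10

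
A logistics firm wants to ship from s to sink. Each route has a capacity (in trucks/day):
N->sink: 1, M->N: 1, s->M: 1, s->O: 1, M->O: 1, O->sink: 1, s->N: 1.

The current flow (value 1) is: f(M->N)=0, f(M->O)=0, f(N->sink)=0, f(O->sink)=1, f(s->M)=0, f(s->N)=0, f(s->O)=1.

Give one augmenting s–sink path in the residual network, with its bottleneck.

Residual along s->N->sink: s->N: 1, N->sink: 1.
Bottleneck = min = 1.

s->N->sink, bottleneck 1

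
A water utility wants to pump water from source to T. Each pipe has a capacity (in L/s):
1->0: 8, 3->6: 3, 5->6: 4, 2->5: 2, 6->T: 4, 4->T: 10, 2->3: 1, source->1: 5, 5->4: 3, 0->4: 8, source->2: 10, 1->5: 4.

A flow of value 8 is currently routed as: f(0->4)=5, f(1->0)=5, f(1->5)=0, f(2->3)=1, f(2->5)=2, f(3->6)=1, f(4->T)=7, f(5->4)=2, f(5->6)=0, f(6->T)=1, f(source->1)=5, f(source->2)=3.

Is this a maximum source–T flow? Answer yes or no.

Residual reachable from source: {2, source}; T is not reachable.
Saturated cut: source->1, 2->5, 2->3 with total capacity 8 = current flow value. Flow is maximum.

Yes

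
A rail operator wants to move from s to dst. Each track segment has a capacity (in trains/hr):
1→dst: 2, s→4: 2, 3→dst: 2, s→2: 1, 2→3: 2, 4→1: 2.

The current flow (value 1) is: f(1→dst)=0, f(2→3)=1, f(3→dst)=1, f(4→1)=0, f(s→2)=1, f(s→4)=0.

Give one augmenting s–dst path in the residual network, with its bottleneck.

s→4→1→dst, bottleneck 2

Residual along s→4→1→dst: s→4: 2, 4→1: 2, 1→dst: 2.
Bottleneck = min = 2.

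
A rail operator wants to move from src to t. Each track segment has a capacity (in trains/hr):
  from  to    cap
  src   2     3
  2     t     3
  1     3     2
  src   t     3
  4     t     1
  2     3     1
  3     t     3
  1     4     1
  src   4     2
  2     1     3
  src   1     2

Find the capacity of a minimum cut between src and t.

9

Max flow = 9 (via 4 augmenting paths).
In the residual at optimum, the set reachable from src is {4, src}.
Cut edges: src→2 (cap 3), src→1 (cap 2), src→t (cap 3), 4→t (cap 1). Sum = 9.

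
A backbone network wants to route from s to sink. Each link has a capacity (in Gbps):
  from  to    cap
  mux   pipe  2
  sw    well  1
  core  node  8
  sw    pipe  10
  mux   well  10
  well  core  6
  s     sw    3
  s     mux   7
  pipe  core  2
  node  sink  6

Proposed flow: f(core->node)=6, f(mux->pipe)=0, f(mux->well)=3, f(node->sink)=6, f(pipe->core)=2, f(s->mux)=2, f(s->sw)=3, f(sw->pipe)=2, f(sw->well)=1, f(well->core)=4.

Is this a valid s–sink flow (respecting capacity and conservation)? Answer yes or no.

No

Conservation fails at mux: inflow 2 ≠ outflow 3.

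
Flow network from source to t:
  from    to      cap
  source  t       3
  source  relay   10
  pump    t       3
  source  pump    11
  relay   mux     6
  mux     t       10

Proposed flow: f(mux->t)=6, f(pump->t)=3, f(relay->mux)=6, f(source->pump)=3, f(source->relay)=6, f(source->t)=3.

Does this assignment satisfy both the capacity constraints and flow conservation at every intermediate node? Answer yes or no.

Yes

Every edge has 0 ≤ f(e) ≤ cap(e).
At each intermediate node, inflow equals outflow.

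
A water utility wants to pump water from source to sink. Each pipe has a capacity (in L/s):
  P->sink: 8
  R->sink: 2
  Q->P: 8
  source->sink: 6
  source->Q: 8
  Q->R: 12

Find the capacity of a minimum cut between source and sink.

14

Max flow = 14 (via 2 augmenting paths).
In the residual at optimum, the set reachable from source is {source}.
Cut edges: source->Q (cap 8), source->sink (cap 6). Sum = 14.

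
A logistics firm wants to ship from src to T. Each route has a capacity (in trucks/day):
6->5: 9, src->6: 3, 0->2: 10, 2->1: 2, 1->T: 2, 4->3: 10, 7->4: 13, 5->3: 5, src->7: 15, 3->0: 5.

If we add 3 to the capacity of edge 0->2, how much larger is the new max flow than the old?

0

Original max flow = 2.
Edge 0->2 does not cross the min cut (source side {0, 2, 3, 4, 5, 6, 7, src}), so extra capacity there cannot help.
New max flow = 2. Increase = 0.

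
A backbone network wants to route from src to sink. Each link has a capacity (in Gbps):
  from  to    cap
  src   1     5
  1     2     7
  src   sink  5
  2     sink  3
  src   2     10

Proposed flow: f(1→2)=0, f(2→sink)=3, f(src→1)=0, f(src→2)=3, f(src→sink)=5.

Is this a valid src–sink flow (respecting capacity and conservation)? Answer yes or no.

Yes

Every edge has 0 ≤ f(e) ≤ cap(e).
At each intermediate node, inflow equals outflow.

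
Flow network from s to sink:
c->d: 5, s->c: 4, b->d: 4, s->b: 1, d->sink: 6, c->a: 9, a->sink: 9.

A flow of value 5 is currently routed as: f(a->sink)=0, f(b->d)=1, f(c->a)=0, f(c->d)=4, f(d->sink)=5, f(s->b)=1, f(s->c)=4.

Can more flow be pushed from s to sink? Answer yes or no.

No

Residual reachable from s: {s}; sink is not reachable.
Saturated cut: s->b, s->c with total capacity 5 = current flow value. Flow is maximum.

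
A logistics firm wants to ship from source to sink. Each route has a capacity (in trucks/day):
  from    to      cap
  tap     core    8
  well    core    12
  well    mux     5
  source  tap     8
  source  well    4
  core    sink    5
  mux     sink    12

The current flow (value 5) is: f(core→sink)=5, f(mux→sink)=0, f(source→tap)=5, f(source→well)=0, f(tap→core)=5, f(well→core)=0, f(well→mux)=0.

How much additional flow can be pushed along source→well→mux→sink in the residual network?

4

Residual capacities along the path: source→well: 4, well→mux: 5, mux→sink: 12.
Minimum is 4.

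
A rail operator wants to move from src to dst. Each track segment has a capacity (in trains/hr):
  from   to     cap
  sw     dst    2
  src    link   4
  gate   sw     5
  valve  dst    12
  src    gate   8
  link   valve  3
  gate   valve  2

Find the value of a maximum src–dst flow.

7

Augment src→gate→sw→dst: bottleneck 2. Total 2.
Augment src→gate→valve→dst: bottleneck 2. Total 4.
Augment src→link→valve→dst: bottleneck 3. Total 7.
No augmenting path remains in the residual graph.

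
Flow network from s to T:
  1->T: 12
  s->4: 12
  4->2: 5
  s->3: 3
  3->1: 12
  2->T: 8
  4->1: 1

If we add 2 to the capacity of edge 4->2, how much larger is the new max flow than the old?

Original max flow = 9.
After raising cap(4->2), augmenting paths through that edge carry 2 more units.
New max flow = 11. Increase = 2.

2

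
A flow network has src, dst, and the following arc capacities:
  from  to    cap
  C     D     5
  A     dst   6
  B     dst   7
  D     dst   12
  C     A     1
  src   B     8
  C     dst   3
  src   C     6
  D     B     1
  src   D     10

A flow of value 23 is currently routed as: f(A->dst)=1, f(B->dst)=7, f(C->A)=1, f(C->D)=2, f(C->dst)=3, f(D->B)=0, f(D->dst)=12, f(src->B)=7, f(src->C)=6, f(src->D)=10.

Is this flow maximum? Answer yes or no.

Residual reachable from src: {B, src}; dst is not reachable.
Saturated cut: src->C, src->D, B->dst with total capacity 23 = current flow value. Flow is maximum.

Yes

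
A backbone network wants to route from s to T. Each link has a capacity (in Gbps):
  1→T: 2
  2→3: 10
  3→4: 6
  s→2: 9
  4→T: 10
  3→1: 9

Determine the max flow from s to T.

8

Augment s→2→3→4→T: bottleneck 6. Total 6.
Augment s→2→3→1→T: bottleneck 2. Total 8.
No augmenting path remains in the residual graph.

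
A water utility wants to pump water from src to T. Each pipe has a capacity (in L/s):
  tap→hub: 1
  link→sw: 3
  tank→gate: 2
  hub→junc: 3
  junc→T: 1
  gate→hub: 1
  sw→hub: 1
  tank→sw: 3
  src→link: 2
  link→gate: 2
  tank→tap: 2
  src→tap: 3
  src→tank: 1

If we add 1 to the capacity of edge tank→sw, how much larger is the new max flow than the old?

0

Original max flow = 1.
Edge tank→sw does not cross the min cut (source side {gate, hub, junc, link, src, sw, tank, tap}), so extra capacity there cannot help.
New max flow = 1. Increase = 0.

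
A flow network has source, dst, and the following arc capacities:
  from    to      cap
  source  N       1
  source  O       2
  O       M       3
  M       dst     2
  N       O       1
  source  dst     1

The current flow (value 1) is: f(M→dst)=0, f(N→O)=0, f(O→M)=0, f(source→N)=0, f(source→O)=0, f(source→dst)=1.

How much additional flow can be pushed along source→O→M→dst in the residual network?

Residual capacities along the path: source→O: 2, O→M: 3, M→dst: 2.
Minimum is 2.

2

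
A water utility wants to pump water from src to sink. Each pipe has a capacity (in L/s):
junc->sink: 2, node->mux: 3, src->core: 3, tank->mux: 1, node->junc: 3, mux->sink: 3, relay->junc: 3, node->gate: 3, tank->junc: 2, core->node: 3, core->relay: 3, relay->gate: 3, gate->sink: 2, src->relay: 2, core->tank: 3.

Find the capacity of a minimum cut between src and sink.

Max flow = 5 (via 2 augmenting paths).
In the residual at optimum, the set reachable from src is {src}.
Cut edges: src->core (cap 3), src->relay (cap 2). Sum = 5.

5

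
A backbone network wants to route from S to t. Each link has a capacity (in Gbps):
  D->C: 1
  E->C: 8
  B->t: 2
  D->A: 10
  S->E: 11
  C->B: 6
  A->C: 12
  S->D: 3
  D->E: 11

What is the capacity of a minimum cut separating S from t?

2

Max flow = 2 (via 2 augmenting paths).
In the residual at optimum, the set reachable from S is {A, B, C, D, E, S}.
Cut edges: B->t (cap 2). Sum = 2.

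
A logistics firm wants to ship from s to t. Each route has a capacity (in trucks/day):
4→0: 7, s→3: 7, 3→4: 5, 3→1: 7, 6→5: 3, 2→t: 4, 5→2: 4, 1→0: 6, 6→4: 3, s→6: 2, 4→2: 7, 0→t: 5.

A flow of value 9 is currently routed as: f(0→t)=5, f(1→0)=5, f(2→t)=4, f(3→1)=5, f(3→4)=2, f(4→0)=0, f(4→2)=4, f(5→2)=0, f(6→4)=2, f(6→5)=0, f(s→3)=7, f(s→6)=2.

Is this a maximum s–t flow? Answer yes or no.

Yes

Residual reachable from s: {s}; t is not reachable.
Saturated cut: s→3, s→6 with total capacity 9 = current flow value. Flow is maximum.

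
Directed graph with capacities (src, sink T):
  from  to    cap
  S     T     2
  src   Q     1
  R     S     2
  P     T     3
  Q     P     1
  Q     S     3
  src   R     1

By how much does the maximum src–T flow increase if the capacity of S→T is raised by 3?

0

Original max flow = 2.
Edge S→T does not cross the min cut (source side {src}), so extra capacity there cannot help.
New max flow = 2. Increase = 0.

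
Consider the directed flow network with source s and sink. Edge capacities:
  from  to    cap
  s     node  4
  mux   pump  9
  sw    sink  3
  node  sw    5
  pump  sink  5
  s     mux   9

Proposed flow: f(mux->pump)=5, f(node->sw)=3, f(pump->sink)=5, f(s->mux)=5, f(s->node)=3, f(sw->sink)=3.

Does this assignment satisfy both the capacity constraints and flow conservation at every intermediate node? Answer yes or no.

Yes

Every edge has 0 ≤ f(e) ≤ cap(e).
At each intermediate node, inflow equals outflow.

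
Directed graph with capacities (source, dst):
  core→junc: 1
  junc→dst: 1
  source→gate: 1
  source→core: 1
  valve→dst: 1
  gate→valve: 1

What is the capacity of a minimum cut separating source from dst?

Max flow = 2 (via 2 augmenting paths).
In the residual at optimum, the set reachable from source is {source}.
Cut edges: source→gate (cap 1), source→core (cap 1). Sum = 2.

2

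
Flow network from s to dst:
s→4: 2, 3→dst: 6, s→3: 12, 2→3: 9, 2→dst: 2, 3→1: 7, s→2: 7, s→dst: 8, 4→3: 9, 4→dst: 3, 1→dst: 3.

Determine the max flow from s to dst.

21

Augment s→dst: bottleneck 8. Total 8.
Augment s→2→dst: bottleneck 2. Total 10.
Augment s→4→dst: bottleneck 2. Total 12.
Augment s→3→dst: bottleneck 6. Total 18.
Augment s→3→1→dst: bottleneck 3. Total 21.
No augmenting path remains in the residual graph.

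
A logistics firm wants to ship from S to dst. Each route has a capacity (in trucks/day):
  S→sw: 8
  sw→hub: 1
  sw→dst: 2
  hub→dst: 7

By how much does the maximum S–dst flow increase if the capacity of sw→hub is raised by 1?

1

Original max flow = 3.
After raising cap(sw→hub), augmenting paths through that edge carry 1 more unit.
New max flow = 4. Increase = 1.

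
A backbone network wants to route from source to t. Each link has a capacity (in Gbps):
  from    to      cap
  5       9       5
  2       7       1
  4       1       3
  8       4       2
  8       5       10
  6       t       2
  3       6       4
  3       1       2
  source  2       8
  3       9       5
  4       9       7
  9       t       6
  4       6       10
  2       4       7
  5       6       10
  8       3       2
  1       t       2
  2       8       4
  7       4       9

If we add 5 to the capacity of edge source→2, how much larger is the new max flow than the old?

Original max flow = 8.
After raising cap(source→2), augmenting paths through that edge carry 2 more units.
New max flow = 10. Increase = 2.

2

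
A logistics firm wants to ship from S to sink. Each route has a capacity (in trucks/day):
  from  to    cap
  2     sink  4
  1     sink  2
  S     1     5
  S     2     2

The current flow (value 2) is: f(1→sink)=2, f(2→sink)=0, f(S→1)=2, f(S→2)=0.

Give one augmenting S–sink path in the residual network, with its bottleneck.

Residual along S→2→sink: S→2: 2, 2→sink: 4.
Bottleneck = min = 2.

S→2→sink, bottleneck 2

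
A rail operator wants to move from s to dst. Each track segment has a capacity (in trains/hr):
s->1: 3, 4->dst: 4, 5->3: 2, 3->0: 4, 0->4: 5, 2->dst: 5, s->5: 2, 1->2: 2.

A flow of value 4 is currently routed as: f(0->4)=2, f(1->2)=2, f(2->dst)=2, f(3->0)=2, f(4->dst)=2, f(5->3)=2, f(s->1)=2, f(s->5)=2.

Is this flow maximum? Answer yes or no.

Yes

Residual reachable from s: {1, s}; dst is not reachable.
Saturated cut: 1->2, s->5 with total capacity 4 = current flow value. Flow is maximum.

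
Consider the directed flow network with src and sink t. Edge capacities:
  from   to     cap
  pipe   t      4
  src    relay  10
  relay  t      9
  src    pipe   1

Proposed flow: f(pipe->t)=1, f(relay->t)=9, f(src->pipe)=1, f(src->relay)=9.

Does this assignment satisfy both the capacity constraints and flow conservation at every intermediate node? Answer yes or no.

Yes

Every edge has 0 ≤ f(e) ≤ cap(e).
At each intermediate node, inflow equals outflow.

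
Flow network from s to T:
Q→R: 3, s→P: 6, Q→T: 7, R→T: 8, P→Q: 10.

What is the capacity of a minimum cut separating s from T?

6

Max flow = 6 (via 1 augmenting path).
In the residual at optimum, the set reachable from s is {s}.
Cut edges: s→P (cap 6). Sum = 6.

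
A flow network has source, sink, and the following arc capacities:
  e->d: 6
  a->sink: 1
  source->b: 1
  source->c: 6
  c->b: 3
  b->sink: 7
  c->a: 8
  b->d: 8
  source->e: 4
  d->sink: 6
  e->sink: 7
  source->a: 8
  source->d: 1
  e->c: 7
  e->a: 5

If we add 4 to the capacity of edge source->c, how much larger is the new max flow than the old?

0

Original max flow = 10.
Edge source->c does not cross the min cut (source side {a, c, source}), so extra capacity there cannot help.
New max flow = 10. Increase = 0.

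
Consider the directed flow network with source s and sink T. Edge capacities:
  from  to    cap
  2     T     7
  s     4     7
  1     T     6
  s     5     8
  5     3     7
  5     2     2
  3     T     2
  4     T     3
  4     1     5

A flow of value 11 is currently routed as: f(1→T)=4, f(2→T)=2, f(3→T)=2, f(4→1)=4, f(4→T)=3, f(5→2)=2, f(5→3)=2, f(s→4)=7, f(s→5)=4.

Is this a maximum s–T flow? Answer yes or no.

Residual reachable from s: {3, 5, s}; T is not reachable.
Saturated cut: s→4, 5→2, 3→T with total capacity 11 = current flow value. Flow is maximum.

Yes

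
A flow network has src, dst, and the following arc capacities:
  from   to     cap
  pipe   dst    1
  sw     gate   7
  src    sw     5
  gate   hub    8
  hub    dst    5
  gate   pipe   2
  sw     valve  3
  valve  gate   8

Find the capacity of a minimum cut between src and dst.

5

Max flow = 5 (via 1 augmenting path).
In the residual at optimum, the set reachable from src is {src}.
Cut edges: src→sw (cap 5). Sum = 5.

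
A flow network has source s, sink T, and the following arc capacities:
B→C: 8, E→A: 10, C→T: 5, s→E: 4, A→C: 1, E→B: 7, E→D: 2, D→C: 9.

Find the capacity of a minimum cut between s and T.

4

Max flow = 4 (via 2 augmenting paths).
In the residual at optimum, the set reachable from s is {s}.
Cut edges: s→E (cap 4). Sum = 4.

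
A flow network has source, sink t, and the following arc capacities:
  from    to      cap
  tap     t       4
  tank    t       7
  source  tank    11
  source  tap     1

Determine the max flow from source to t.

Augment source->tank->t: bottleneck 7. Total 7.
Augment source->tap->t: bottleneck 1. Total 8.
No augmenting path remains in the residual graph.

8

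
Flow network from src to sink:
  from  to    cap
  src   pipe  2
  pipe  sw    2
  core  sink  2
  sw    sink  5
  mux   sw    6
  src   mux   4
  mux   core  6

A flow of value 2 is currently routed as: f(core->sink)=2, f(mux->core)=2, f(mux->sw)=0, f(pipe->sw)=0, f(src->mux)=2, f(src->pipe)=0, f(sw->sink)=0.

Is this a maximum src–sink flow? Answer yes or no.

No

Residual path src->mux->sw->sink has bottleneck 2 > 0.
Pushing 2 along it raises the flow to 4, so the given flow is not maximum.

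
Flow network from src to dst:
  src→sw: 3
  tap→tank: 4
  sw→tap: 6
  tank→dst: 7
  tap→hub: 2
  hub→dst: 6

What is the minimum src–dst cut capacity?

3

Max flow = 3 (via 2 augmenting paths).
In the residual at optimum, the set reachable from src is {src}.
Cut edges: src→sw (cap 3). Sum = 3.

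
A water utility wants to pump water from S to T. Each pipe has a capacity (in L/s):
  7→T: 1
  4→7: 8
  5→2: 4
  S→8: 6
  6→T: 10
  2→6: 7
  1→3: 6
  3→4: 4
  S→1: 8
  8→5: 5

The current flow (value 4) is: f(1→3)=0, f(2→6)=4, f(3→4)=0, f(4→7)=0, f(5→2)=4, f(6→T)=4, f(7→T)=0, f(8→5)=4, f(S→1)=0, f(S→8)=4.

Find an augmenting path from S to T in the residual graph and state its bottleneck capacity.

Residual along S→1→3→4→7→T: S→1: 8, 1→3: 6, 3→4: 4, 4→7: 8, 7→T: 1.
Bottleneck = min = 1.

S→1→3→4→7→T, bottleneck 1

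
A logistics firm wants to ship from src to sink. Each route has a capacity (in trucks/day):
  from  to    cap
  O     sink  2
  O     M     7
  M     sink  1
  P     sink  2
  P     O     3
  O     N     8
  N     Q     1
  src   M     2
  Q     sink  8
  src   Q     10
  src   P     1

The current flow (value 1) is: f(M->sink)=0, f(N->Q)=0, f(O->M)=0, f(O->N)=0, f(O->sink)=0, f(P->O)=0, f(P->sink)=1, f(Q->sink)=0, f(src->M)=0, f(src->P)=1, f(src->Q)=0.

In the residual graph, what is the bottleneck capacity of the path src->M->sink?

1

Residual capacities along the path: src->M: 2, M->sink: 1.
Minimum is 1.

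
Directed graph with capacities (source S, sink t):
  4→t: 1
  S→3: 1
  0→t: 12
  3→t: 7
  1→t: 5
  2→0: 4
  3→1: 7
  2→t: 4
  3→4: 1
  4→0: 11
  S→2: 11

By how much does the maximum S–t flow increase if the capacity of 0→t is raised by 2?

0

Original max flow = 9.
Edge 0→t does not cross the min cut (source side {2, S}), so extra capacity there cannot help.
New max flow = 9. Increase = 0.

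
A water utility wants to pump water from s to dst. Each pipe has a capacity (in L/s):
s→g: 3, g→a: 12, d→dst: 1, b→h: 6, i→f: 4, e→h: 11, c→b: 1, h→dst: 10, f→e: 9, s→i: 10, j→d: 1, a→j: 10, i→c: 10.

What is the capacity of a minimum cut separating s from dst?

Max flow = 6 (via 3 augmenting paths).
In the residual at optimum, the set reachable from s is {a, c, g, i, j, s}.
Cut edges: j→d (cap 1), c→b (cap 1), i→f (cap 4). Sum = 6.

6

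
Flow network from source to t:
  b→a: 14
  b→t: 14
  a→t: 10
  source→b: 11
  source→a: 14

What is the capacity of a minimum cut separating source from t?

21

Max flow = 21 (via 2 augmenting paths).
In the residual at optimum, the set reachable from source is {a, source}.
Cut edges: source→b (cap 11), a→t (cap 10). Sum = 21.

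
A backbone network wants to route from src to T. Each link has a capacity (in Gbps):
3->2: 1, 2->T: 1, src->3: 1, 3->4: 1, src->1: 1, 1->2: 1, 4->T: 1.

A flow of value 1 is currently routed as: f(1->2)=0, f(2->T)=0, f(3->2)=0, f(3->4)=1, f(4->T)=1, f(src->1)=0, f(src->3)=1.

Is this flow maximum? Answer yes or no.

Residual path src->1->2->T has bottleneck 1 > 0.
Pushing 1 along it raises the flow to 2, so the given flow is not maximum.

No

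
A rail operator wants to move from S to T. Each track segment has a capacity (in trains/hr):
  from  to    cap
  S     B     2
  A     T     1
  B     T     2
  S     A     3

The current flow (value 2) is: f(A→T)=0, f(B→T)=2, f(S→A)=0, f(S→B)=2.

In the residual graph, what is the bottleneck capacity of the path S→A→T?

Residual capacities along the path: S→A: 3, A→T: 1.
Minimum is 1.

1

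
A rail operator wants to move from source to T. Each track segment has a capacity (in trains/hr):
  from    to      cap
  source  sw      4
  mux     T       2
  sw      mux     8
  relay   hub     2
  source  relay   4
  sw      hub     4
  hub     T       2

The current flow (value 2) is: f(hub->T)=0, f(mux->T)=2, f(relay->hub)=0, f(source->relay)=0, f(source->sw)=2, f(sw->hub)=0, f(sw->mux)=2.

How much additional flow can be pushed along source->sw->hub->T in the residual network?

2

Residual capacities along the path: source->sw: 2, sw->hub: 4, hub->T: 2.
Minimum is 2.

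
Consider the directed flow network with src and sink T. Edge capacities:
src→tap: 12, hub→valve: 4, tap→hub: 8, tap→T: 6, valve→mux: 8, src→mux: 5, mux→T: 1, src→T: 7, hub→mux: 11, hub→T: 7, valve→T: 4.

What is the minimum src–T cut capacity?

20

Max flow = 20 (via 4 augmenting paths).
In the residual at optimum, the set reachable from src is {mux, src}.
Cut edges: src→tap (cap 12), src→T (cap 7), mux→T (cap 1). Sum = 20.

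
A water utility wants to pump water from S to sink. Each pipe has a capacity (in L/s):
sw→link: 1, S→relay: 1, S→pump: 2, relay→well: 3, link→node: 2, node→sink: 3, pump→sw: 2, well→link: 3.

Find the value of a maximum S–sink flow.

2

Augment S→relay→well→link→node→sink: bottleneck 1. Total 1.
Augment S→pump→sw→link→node→sink: bottleneck 1. Total 2.
No augmenting path remains in the residual graph.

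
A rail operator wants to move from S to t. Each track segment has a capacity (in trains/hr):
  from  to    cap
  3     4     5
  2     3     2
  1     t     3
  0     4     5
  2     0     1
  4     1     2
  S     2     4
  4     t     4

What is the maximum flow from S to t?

Augment S→2→3→4→t: bottleneck 2. Total 2.
Augment S→2→0→4→t: bottleneck 1. Total 3.
No augmenting path remains in the residual graph.

3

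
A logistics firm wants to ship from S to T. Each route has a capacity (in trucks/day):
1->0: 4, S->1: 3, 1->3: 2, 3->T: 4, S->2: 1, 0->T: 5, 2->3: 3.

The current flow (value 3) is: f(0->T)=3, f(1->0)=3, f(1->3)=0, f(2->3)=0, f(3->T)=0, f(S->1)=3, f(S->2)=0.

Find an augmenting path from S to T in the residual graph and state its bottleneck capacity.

Residual along S->2->3->T: S->2: 1, 2->3: 3, 3->T: 4.
Bottleneck = min = 1.

S->2->3->T, bottleneck 1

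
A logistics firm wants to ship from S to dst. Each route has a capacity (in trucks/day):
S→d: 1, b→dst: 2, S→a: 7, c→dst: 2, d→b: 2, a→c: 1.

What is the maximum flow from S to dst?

2

Augment S→d→b→dst: bottleneck 1. Total 1.
Augment S→a→c→dst: bottleneck 1. Total 2.
No augmenting path remains in the residual graph.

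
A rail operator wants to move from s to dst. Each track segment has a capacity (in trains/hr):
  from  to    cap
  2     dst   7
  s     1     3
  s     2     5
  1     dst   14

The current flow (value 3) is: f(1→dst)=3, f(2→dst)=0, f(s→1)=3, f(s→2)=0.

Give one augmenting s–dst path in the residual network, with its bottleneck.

s→2→dst, bottleneck 5

Residual along s→2→dst: s→2: 5, 2→dst: 7.
Bottleneck = min = 5.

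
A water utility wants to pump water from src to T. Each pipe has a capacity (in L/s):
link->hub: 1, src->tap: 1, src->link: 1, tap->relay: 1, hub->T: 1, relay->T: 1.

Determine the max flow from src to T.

2

Augment src->tap->relay->T: bottleneck 1. Total 1.
Augment src->link->hub->T: bottleneck 1. Total 2.
No augmenting path remains in the residual graph.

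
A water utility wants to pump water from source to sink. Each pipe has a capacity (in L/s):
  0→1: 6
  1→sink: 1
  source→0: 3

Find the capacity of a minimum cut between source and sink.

1

Max flow = 1 (via 1 augmenting path).
In the residual at optimum, the set reachable from source is {0, 1, source}.
Cut edges: 1→sink (cap 1). Sum = 1.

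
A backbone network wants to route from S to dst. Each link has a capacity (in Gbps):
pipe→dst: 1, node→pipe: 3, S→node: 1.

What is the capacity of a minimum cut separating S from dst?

1

Max flow = 1 (via 1 augmenting path).
In the residual at optimum, the set reachable from S is {S}.
Cut edges: S→node (cap 1). Sum = 1.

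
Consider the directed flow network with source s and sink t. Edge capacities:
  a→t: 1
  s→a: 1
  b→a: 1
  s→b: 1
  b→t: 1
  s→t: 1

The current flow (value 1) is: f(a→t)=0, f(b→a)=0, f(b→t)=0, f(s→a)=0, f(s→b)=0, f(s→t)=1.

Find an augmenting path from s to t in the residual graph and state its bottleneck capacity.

Residual along s→b→t: s→b: 1, b→t: 1.
Bottleneck = min = 1.

s→b→t, bottleneck 1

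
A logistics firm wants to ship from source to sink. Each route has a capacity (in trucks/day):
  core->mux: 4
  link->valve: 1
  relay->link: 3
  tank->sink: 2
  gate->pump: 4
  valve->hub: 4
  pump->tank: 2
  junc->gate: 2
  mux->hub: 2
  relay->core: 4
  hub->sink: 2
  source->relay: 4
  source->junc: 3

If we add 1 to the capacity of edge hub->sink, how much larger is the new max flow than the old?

1

Original max flow = 4.
After raising cap(hub->sink), augmenting paths through that edge carry 1 more unit.
New max flow = 5. Increase = 1.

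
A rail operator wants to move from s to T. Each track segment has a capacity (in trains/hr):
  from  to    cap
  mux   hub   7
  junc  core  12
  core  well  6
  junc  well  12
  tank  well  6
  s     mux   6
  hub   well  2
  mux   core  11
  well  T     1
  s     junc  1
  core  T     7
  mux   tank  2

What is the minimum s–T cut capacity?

Max flow = 7 (via 2 augmenting paths).
In the residual at optimum, the set reachable from s is {s}.
Cut edges: s->junc (cap 1), s->mux (cap 6). Sum = 7.

7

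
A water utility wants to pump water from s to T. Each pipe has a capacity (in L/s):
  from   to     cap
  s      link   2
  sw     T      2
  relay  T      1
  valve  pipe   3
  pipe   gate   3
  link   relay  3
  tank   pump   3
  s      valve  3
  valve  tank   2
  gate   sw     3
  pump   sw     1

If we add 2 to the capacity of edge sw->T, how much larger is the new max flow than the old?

Original max flow = 3.
After raising cap(sw->T), augmenting paths through that edge carry 1 more unit.
New max flow = 4. Increase = 1.

1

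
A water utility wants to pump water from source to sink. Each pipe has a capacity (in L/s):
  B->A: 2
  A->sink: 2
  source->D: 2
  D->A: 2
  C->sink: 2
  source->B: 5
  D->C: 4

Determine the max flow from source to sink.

4

Augment source->B->A->sink: bottleneck 2. Total 2.
Augment source->D->C->sink: bottleneck 2. Total 4.
No augmenting path remains in the residual graph.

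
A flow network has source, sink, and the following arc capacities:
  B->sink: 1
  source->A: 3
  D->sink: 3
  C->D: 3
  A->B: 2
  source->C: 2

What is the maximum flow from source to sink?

3

Augment source->A->B->sink: bottleneck 1. Total 1.
Augment source->C->D->sink: bottleneck 2. Total 3.
No augmenting path remains in the residual graph.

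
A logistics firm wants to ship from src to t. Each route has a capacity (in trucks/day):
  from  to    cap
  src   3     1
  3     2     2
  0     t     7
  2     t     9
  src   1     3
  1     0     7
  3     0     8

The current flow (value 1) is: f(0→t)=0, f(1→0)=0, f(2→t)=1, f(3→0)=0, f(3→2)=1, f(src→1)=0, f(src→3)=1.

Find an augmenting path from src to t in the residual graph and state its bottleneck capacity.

src→1→0→t, bottleneck 3

Residual along src→1→0→t: src→1: 3, 1→0: 7, 0→t: 7.
Bottleneck = min = 3.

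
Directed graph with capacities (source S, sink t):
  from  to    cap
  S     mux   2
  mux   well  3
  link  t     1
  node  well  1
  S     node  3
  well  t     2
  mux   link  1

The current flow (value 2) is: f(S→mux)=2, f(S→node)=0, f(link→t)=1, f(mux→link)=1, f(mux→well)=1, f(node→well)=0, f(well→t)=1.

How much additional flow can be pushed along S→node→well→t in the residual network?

1

Residual capacities along the path: S→node: 3, node→well: 1, well→t: 1.
Minimum is 1.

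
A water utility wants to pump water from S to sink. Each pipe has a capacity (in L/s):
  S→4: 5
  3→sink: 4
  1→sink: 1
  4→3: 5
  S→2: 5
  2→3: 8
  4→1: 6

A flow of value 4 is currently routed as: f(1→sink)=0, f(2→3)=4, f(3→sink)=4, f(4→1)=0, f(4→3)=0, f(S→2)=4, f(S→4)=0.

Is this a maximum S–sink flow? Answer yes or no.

Residual path S→4→1→sink has bottleneck 1 > 0.
Pushing 1 along it raises the flow to 5, so the given flow is not maximum.

No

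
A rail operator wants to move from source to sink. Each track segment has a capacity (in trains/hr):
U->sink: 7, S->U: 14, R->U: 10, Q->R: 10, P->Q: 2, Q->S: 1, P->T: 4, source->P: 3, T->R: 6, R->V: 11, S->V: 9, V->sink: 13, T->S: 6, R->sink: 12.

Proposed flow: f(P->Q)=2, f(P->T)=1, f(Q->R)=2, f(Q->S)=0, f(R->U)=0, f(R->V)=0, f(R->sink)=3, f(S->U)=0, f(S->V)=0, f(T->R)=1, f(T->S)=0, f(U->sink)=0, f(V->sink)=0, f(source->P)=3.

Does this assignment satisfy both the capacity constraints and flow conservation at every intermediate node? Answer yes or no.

Yes

Every edge has 0 ≤ f(e) ≤ cap(e).
At each intermediate node, inflow equals outflow.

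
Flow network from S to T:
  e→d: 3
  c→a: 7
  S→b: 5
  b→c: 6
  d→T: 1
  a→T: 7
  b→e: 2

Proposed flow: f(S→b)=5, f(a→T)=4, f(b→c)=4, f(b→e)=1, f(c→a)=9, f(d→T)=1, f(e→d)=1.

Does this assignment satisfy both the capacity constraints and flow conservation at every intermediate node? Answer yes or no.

Capacity violated on c→a: flow 9 > capacity 7.

No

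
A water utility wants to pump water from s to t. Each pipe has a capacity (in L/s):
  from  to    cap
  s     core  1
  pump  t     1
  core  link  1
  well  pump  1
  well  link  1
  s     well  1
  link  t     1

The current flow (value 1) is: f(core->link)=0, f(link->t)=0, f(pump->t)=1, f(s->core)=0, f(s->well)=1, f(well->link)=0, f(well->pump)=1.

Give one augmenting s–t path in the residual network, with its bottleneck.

Residual along s->core->link->t: s->core: 1, core->link: 1, link->t: 1.
Bottleneck = min = 1.

s->core->link->t, bottleneck 1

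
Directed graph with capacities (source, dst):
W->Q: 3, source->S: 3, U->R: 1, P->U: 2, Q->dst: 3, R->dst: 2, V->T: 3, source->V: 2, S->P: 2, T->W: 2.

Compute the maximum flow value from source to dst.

3

Augment source->V->T->W->Q->dst: bottleneck 2. Total 2.
Augment source->S->P->U->R->dst: bottleneck 1. Total 3.
No augmenting path remains in the residual graph.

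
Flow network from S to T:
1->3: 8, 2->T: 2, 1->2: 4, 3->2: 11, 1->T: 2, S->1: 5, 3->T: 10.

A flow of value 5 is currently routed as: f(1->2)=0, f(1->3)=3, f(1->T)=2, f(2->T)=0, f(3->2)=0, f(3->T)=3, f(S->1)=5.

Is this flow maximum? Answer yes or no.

Yes

Residual reachable from S: {S}; T is not reachable.
Saturated cut: S->1 with total capacity 5 = current flow value. Flow is maximum.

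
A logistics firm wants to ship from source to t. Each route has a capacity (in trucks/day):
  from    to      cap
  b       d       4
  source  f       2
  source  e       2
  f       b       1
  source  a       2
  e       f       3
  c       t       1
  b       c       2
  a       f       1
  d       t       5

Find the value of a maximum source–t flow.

1

Augment source→f→b→c→t: bottleneck 1. Total 1.
No augmenting path remains in the residual graph.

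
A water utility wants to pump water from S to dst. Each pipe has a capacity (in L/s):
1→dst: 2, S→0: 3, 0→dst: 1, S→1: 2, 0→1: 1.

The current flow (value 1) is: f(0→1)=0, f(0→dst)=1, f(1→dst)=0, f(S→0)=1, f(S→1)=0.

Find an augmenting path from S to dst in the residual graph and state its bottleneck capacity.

Residual along S→1→dst: S→1: 2, 1→dst: 2.
Bottleneck = min = 2.

S→1→dst, bottleneck 2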